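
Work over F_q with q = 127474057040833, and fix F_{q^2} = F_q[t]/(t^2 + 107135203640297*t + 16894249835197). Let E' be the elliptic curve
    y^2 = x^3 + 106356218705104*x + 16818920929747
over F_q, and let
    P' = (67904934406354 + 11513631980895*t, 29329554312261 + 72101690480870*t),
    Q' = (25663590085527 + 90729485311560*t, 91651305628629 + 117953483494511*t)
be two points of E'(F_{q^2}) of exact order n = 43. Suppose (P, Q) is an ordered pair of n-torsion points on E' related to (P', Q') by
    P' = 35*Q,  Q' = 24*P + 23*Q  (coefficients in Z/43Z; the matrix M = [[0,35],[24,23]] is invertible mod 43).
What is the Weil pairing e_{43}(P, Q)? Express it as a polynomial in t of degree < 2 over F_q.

34603824178095 + 26813872176798*t

Under M = [[0,35],[24,23]] in GL_2(Z/43), e_{43}(P',Q') = e_{43}(P,Q)^(0*23-35*24 mod 43).
So e_{43}(P,Q) = e_{43}(P',Q')^{28}, since 20*28 = 1 mod 43.
n = 43 = (101011)_2 (6 bits, wt 4); accumulate f_{43,P'}(Q'+S)/f_{43,P'}(S) along the 5-step ladder.
So e_{43}(P',Q') = 113720895330980 + 74296463483548*t.
(113720895330980 + 74296463483548*t)^{28} mod (127474057040833,f) = 34603824178095 + 26813872176798*t.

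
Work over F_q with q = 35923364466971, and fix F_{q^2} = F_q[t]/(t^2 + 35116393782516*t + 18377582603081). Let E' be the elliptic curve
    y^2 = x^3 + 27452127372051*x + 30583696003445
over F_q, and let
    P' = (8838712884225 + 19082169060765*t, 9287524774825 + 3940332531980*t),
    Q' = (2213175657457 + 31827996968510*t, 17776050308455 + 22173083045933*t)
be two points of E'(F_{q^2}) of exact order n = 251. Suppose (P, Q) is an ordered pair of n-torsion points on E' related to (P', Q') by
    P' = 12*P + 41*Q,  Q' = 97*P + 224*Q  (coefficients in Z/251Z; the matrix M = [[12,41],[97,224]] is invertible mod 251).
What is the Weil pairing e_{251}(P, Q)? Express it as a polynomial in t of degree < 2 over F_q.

Since e_{251}(P,P)=e_{251}(Q,Q)=1 and e_{251}(Q,P)=e_{251}(P,Q)^{-1}, expanding e_{251}(12*P + 41*Q,97*P + 224*Q) leaves e(P,Q)^det(M).
Hence e(P,Q) = e(P',Q')^{155} where 155 = 217^{-1} mod 251.
Run Miller on y^2=x^3+27452127372051*x+30583696003445 over F_{35923364466971}: ladder 11111011 (8 bits); e = f_P(D_Q)/f_Q(D_P).
So e_{251}(P',Q') = 9433917732711 + 17914514135158*t.
e_{251}(P,Q) = (9433917732711 + 17914514135158*t)^{155} = 25773013976397 + 17647132375167*t.

25773013976397 + 17647132375167*t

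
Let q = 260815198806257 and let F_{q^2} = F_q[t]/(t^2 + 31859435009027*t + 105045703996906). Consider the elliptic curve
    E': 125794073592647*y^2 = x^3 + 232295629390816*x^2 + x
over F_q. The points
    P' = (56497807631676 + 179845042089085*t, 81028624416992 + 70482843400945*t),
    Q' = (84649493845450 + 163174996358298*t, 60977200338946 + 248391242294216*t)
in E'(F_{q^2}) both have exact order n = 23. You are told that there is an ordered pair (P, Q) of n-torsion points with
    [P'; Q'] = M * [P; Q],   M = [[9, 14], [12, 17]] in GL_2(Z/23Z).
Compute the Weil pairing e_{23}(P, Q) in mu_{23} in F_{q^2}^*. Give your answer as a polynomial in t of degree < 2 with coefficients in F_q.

The 23-Weil pairing on E[23] over F_{260815198806257} is alternating-bilinear: e_{23}(P',Q') = e_{23}(P,Q)^det(M).
9*17 - 14*12 = -15; reduced mod 23: det = 8, inverse 3.
Montgomery->Weierstrass: x_W = 12392695025028*x+129922480685884, y_W=12392695025028*y on F_{260815198806257}; lands on y^2=x^3+228519348906921*x+15530137499893.
Build f_{23,P'} and f_{23,Q'} via the 5-bit ladder of 23=10111_2; evaluate at shifted divisors; quotient in F_{260815198806257^2}.
Result: e(P',Q') = 235854549251724 + 49569371107325*t.
Hence e(P,Q) = 93083508999125 + 76508903248010*t in F_{260815198806257^2}^*.

93083508999125 + 76508903248010*t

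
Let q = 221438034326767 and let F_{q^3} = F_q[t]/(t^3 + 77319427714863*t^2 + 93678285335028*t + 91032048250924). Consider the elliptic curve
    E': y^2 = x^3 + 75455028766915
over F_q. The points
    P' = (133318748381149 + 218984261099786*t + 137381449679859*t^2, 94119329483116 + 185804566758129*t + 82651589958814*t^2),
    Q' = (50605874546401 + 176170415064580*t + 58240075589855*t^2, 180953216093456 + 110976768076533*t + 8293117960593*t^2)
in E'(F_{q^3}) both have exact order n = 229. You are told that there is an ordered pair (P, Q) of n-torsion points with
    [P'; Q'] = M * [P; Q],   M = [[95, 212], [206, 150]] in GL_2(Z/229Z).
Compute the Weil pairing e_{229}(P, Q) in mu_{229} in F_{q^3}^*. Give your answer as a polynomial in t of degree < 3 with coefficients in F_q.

Under M = [[95,212],[206,150]] in GL_2(Z/229), e_{229}(P',Q') = e_{229}(P,Q)^(95*150-212*206 mod 229).
det(M) mod 229 = 119; its inverse in (Z/229)^* is 102 (check: 119*102 mod 229 = 1).
n = 229 = (11100101)_2 (8 bits, wt 5); accumulate f_{229,P'}(Q'+S)/f_{229,P'}(S) along the 7-step ladder.
So e_{229}(P',Q') = 62878188982559 + 120144427056359*t + 62511303329637*t^2.
(62878188982559 + 120144427056359*t + 62511303329637*t^2)^{102} mod (221438034326767,f) = 58144400734174 + 73371324307500*t + 63158957490627*t^2.

58144400734174 + 73371324307500*t + 63158957490627*t^2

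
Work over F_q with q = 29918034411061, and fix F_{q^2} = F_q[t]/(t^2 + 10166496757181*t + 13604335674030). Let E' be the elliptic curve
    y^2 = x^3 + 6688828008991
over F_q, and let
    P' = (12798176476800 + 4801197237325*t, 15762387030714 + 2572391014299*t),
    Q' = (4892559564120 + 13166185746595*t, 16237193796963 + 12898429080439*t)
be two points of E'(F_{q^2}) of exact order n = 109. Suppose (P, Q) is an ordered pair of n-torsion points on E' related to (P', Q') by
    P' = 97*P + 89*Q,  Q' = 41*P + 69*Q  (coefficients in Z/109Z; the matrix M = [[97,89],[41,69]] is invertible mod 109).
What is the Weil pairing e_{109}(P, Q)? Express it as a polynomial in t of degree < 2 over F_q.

14697121007451 + 22389865544653*t

The 109-Weil pairing on E[109] over F_{29918034411061} is alternating-bilinear: e_{109}(P',Q') = e_{109}(P,Q)^det(M).
Hence e(P,Q) = e(P',Q')^{68} where 68 = 101^{-1} mod 109.
Build f_{109,P'} and f_{109,Q'} via the 7-bit ladder of 109=1101101_2; evaluate at shifted divisors; quotient in F_{29918034411061^2}.
The quotient is 6265659402240 + 25241157412450*t.
Raise to 68: e(P,Q) = 14697121007451 + 22389865544653*t in mu_{109}.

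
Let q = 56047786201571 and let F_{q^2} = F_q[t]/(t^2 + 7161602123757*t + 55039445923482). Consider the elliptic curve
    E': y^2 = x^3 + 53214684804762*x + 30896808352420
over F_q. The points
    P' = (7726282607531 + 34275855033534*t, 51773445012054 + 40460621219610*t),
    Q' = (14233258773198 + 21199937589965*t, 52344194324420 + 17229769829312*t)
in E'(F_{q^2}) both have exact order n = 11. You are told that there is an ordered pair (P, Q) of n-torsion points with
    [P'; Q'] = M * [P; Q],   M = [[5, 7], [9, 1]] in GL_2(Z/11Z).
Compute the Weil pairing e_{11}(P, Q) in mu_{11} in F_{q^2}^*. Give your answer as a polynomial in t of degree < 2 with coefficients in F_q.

51406916990112 + 4725461928118*t

The 11-Weil pairing on E[11] over F_{56047786201571} is alternating-bilinear: e_{11}(P',Q') = e_{11}(P,Q)^det(M).
So e_{11}(P,Q) = e_{11}(P',Q')^{7}, since 8*7 = 1 mod 11.
Run Miller on y^2=x^3+53214684804762*x+30896808352420 over F_{56047786201571}: ladder 1011 (4 bits); e = f_P(D_Q)/f_Q(D_P).
Result: e(P',Q') = 29422060099572 + 53656206811781*t.
(29422060099572 + 53656206811781*t)^{7} mod (56047786201571,f) = 51406916990112 + 4725461928118*t.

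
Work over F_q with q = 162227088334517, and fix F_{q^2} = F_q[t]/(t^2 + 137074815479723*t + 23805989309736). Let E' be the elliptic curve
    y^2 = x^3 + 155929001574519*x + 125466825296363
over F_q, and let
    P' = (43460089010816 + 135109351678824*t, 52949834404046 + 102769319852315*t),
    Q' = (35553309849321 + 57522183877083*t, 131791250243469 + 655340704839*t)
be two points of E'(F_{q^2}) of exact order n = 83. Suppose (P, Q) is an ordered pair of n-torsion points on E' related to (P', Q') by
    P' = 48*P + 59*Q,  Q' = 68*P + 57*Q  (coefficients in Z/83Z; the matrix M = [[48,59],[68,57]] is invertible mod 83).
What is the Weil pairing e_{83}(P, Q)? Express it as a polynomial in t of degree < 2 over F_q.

55433975257499 + 122396508761880*t

Under M = [[48,59],[68,57]] in GL_2(Z/83), e_{83}(P',Q') = e_{83}(P,Q)^(48*57-59*68 mod 83).
Hence e(P,Q) = e(P',Q')^{8} where 8 = 52^{-1} mod 83.
Run Miller on y^2=x^3+155929001574519*x+125466825296363 over F_{162227088334517}: ladder 1010011 (7 bits); e = f_P(D_Q)/f_Q(D_P).
The quotient is 28633665379538 + 118730835565488*t.
e_{83}(P,Q) = (28633665379538 + 118730835565488*t)^{8} = 55433975257499 + 122396508761880*t.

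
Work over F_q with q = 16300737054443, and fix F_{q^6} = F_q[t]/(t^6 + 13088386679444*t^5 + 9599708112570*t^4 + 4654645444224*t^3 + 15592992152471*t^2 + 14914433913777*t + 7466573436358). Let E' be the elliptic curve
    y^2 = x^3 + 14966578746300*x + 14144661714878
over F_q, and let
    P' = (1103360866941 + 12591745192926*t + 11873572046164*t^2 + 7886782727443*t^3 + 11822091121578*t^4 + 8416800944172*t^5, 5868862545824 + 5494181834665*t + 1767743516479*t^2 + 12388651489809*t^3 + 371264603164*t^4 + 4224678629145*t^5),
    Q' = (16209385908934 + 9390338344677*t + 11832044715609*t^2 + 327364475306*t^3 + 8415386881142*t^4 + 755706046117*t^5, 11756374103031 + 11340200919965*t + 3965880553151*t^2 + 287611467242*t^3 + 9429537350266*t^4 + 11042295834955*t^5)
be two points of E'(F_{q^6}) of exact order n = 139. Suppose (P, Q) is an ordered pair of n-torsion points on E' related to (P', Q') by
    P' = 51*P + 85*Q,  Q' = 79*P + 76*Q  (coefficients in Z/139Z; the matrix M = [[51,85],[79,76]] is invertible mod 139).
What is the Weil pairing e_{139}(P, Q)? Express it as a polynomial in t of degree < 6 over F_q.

Alternating bilinearity on E[139] (values in mu_{139} in F_{16300737054443^6}) gives e(P',Q') = e(P,Q)^det(M).
det M = 51*76 - 85*79 = -2839 = 80 (mod 139); 80^{-1} = 106 (mod 139).
n = 139 = (10001011)_2 (8 bits, wt 4); accumulate f_{139,P'}(Q'+S)/f_{139,P'}(S) along the 7-step ladder.
Miller gives e_{139}(P',Q') = 4602725754346 + 13799767350639*t + 5464120110747*t^2 + 1394151167569*t^3 + 10999630168210*t^4 + 2114574022062*t^5 in F_{16300737054443^6}.
e_{139}(P,Q) = (4602725754346 + 13799767350639*t + 5464120110747*t^2 + 1394151167569*t^3 + 10999630168210*t^4 + 2114574022062*t^5)^{106} = 14163875012902 + 15860601026369*t + 12348352713579*t^2 + 10760488984914*t^3 + 2827036114017*t^4 + 1828476821343*t^5.

14163875012902 + 15860601026369*t + 12348352713579*t^2 + 10760488984914*t^3 + 2827036114017*t^4 + 1828476821343*t^5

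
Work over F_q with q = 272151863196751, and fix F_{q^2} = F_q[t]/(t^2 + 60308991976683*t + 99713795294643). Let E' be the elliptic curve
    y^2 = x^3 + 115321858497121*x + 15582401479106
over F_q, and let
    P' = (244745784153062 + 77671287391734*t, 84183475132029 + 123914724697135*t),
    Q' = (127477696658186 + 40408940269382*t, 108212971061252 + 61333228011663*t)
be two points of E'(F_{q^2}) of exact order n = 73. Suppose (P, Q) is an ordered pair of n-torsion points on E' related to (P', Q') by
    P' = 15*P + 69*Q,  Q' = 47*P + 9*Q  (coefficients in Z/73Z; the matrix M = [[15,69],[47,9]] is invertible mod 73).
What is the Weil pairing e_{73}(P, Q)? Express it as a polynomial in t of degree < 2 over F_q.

Alternating bilinearity on E[73] (values in mu_{73} in F_{272151863196751^2}) gives e(P',Q') = e(P,Q)^det(M).
det(M) mod 73 = 31; its inverse in (Z/73)^* is 33 (check: 31*33 mod 73 = 1).
Build f_{73,P'} and f_{73,Q'} via the 7-bit ladder of 73=1001001_2; evaluate at shifted divisors; quotient in F_{272151863196751^2}.
Miller gives e_{73}(P',Q') = 119777042784856 + 56495400725043*t in F_{272151863196751^2}.
e_{73}(P,Q) = (119777042784856 + 56495400725043*t)^{33} = 194879640678871 + 192501669835913*t.

194879640678871 + 192501669835913*t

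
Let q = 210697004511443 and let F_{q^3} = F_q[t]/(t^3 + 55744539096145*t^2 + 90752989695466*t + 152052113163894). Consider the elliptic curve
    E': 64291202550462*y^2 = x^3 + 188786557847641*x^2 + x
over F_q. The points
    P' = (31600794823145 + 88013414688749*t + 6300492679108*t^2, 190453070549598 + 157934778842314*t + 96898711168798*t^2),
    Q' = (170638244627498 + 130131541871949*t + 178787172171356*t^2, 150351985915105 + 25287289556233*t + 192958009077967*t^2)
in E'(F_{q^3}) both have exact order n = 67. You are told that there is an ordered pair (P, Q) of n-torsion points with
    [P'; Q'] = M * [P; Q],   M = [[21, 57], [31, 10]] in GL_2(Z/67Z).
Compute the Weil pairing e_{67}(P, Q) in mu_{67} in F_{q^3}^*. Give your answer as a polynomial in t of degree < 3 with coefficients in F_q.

150433958524248 + 126300341153886*t + 187031047285910*t^2

Under M = [[21,57],[31,10]] in GL_2(Z/67), e_{67}(P',Q') = e_{67}(P,Q)^(21*10-57*31 mod 67).
21*10 - 57*31 = -1557; reduced mod 67: det = 51, inverse 46.
(x,y)|->(40894452222667x+61558435467990,40894452222667y) sends E' to y^2=x^3+167693256119388*x+18352576203286.
n = 67 = (1000011)_2 (7 bits, wt 3); accumulate f_{67,P'}(Q'+S)/f_{67,P'}(S) along the 6-step ladder.
e_{67}(P',Q') = 94920876035358 + 7448728468172*t + 130459156074957*t^2.
(94920876035358 + 7448728468172*t + 130459156074957*t^2)^{46} mod (210697004511443,f) = 150433958524248 + 126300341153886*t + 187031047285910*t^2.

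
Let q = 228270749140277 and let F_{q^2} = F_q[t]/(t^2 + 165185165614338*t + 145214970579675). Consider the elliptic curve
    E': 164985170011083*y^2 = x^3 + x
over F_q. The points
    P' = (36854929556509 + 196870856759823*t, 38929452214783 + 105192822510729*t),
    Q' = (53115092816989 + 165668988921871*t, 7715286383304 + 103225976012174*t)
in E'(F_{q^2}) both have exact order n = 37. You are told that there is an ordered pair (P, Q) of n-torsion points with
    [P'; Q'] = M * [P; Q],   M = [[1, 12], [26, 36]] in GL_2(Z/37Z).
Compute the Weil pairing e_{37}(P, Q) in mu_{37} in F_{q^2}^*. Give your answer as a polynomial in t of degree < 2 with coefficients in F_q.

196036142160651 + 22862522799445*t

e_{37} is bilinear + alternating on E[37], so e_{37}(1*P + 12*Q, 26*P + 36*Q) = e_{37}(P,Q)^(1*36-12*26).
det(M) mod 37 = 20; its inverse in (Z/37)^* is 13 (check: 20*13 mod 37 = 1).
(x,y)|->(58523238304214x,58523238304214y) sends E' to y^2=x^3+46384012853482*x.
Miller loop for e_{37} over F_{228270749140277^2}: bits of 37 = 100101; 5 double steps + 2 add steps, l/v at each.
So e_{37}(P',Q') = 193925395756462 + 70782412970308*t.
Finally e_{37}(P,Q) = 196036142160651 + 22862522799445*t.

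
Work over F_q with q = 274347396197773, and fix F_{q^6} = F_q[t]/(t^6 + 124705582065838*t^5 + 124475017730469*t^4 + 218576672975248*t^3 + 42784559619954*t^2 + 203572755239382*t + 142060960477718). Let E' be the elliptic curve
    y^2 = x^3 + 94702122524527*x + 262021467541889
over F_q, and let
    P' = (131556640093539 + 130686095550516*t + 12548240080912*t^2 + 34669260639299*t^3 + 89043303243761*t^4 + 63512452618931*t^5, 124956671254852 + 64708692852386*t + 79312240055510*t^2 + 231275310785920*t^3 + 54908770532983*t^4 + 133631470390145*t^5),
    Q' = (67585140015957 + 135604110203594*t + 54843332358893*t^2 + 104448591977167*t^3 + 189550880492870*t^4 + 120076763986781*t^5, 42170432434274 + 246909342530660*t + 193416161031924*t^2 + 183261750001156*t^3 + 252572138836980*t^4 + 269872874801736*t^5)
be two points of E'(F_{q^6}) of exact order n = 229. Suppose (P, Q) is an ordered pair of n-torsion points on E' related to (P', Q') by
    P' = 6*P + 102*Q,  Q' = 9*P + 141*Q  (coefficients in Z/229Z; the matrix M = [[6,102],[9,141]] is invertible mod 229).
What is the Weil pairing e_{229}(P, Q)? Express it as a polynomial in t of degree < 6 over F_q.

Under M = [[6,102],[9,141]] in GL_2(Z/229), e_{229}(P',Q') = e_{229}(P,Q)^(6*141-102*9 mod 229).
det M = 6*141 - 102*9 = -72 = 157 (mod 229); 157^{-1} = 194 (mod 229).
Miller loop for e_{229} over F_{274347396197773^6}: bits of 229 = 11100101; 7 double steps + 4 add steps, l/v at each.
Result: e(P',Q') = 195801242086605 + 142434059012643*t + 181169745237561*t^2 + 62294134629670*t^3 + 243557930893270*t^4 + 51971586337907*t^5.
Raise to 194: e(P,Q) = 82935529623730 + 86986058821165*t + 30156405540851*t^2 + 261350812224185*t^3 + 21892384388405*t^4 + 42304936330302*t^5 in mu_{229}.

82935529623730 + 86986058821165*t + 30156405540851*t^2 + 261350812224185*t^3 + 21892384388405*t^4 + 42304936330302*t^5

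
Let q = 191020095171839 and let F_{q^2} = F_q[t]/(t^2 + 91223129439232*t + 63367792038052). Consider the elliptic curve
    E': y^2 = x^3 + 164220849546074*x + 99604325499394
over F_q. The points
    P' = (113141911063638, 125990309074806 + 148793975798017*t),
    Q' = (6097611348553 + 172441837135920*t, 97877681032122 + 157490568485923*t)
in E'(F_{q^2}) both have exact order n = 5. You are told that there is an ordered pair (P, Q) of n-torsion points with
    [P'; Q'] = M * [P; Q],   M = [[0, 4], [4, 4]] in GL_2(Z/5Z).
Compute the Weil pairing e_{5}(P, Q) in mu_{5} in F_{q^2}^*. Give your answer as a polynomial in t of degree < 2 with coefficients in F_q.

Alternating bilinearity on E[5] (values in mu_{5} in F_{191020095171839^2}) gives e(P',Q') = e(P,Q)^det(M).
So e_{5}(P,Q) = e_{5}(P',Q')^{4}, since 4*4 = 1 mod 5.
Double-and-add over 101: 3-1 doublings, 2-1 additions; each step l_{T,T}/v_{2T} or l_{T,P'}/v at Q'+S for random S.
e_{5}(P',Q') = 107539803320355 + 130262890330943*t.
Raise to 4: e(P,Q) = 81055998770438 + 60757204840896*t in mu_{5}.

81055998770438 + 60757204840896*t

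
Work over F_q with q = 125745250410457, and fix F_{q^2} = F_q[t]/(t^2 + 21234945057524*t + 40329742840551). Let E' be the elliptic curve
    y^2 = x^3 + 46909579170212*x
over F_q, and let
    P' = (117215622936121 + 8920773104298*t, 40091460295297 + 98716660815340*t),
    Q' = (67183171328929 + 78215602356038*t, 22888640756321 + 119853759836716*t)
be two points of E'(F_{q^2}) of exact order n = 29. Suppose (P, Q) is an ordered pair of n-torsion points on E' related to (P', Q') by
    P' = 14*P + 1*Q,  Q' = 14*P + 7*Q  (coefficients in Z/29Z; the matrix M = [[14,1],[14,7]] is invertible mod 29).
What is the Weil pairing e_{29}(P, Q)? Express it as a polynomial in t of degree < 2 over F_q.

Under M = [[14,1],[14,7]] in GL_2(Z/29), e_{29}(P',Q') = e_{29}(P,Q)^(14*7-1*14 mod 29).
Inverting 26 mod 29: 19. Thus e_{29}(P,Q) = e(P',Q')^{19}.
5-bit Miller (11101) on E'/F_{125745250410457} with a'=46909579170212, b'=0: accumulate tangent/chord ratios at Q'+S and P'+S'.
So e_{29}(P',Q') = 56765970419865 + 23357671653133*t.
Thus e_{29}(P,Q) = 116140243966869 + 41069407692090*t.

116140243966869 + 41069407692090*t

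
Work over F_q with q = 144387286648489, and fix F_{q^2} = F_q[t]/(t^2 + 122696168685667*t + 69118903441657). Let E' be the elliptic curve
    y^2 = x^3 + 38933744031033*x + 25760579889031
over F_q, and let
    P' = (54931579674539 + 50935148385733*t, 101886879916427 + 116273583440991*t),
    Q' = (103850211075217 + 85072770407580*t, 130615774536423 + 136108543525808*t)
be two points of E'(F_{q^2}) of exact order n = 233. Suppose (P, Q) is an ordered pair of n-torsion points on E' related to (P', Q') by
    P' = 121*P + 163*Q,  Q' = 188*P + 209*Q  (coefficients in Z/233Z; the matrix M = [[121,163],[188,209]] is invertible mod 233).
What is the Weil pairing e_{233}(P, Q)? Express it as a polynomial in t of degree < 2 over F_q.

The 233-Weil pairing on E[233] over F_{144387286648489} is alternating-bilinear: e_{233}(P',Q') = e_{233}(P,Q)^det(M).
Hence e(P,Q) = e(P',Q')^{175} where 175 = 4^{-1} mod 233.
Miller loop for e_{233} over F_{144387286648489^2}: bits of 233 = 11101001; 7 double steps + 4 add steps, l/v at each.
The quotient is 23189429220978 + 21470959503425*t.
Hence e(P,Q) = 53364653365365 + 50414715487935*t in F_{144387286648489^2}^*.

53364653365365 + 50414715487935*t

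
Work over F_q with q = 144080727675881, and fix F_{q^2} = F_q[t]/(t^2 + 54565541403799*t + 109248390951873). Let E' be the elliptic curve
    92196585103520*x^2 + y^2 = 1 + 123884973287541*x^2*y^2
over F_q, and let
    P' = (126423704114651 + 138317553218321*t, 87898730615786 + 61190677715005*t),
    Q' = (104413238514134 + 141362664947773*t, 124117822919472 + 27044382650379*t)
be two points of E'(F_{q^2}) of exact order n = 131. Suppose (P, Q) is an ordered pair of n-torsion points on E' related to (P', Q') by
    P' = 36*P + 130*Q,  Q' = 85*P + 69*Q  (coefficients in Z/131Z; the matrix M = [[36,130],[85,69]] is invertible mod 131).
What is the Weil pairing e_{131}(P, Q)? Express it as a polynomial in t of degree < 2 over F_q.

The 131-Weil pairing on E[131] over F_{144080727675881} is alternating-bilinear: e_{131}(P',Q') = e_{131}(P,Q)^det(M).
36*69 - 130*85 = -8566; reduced mod 131: det = 80, inverse 113.
Edwards->Montgomery: u=(1+y)/(1-y), v=u/x -> 46001728034903v^2=u^3+116537009990255u^2+u; then x_W=28098084872965u+12000138452530: y^2=x^3+90298655715379*x+99435761550366.
Miller loop for e_{131} over F_{144080727675881^2}: bits of 131 = 10000011; 7 double steps + 2 add steps, l/v at each.
So e_{131}(P',Q') = 137288494486505 + 885755687244*t.
e_{131}(P,Q) = (137288494486505 + 885755687244*t)^{113} = 112958991741015 + 129106337129936*t.

112958991741015 + 129106337129936*t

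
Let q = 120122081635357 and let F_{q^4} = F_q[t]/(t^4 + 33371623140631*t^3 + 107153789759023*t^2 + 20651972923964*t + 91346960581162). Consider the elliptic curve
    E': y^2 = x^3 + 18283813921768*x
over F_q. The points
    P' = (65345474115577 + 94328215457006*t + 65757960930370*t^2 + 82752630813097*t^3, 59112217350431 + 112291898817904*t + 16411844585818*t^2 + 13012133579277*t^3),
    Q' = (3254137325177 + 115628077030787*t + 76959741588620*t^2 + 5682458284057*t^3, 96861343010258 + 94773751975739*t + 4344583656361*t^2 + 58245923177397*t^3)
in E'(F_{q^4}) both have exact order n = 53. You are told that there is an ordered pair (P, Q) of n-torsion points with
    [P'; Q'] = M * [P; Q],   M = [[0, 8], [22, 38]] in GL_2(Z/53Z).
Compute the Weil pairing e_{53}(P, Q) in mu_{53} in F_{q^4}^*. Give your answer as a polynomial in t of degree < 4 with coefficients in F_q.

e_{53}(aP+bQ,cP+dQ) = e_{53}(P,Q)^(ad-bc); with (a,b,c,d)=(0,8,22,38) this gives the det-53 law.
0*38 - 8*22 = -176; reduced mod 53: det = 36, inverse 28.
Double-and-add over 110101: 6-1 doublings, 4-1 additions; each step l_{T,T}/v_{2T} or l_{T,P'}/v at Q'+S for random S.
Miller gives e_{53}(P',Q') = 70313044161983 + 103955838033833*t + 36887485497546*t^2 + 42743771735388*t^3 in F_{120122081635357^4}.
Raise to 28: e(P,Q) = 41513065744580 + 49285050933050*t + 63535492146251*t^2 + 110361665677232*t^3 in mu_{53}.

41513065744580 + 49285050933050*t + 63535492146251*t^2 + 110361665677232*t^3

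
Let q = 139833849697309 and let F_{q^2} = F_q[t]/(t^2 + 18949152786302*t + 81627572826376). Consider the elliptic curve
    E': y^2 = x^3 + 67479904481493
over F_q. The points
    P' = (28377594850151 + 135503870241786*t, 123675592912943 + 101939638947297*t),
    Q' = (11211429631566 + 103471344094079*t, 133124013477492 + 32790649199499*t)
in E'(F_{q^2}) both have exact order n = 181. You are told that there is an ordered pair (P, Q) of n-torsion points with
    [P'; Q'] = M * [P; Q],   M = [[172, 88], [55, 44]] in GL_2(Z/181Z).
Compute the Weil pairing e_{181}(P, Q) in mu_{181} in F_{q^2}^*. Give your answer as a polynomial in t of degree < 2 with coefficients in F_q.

135434702355365 + 78442944967856*t

Alternating bilinearity on E[181] (values in mu_{181} in F_{139833849697309^2}) gives e(P',Q') = e(P,Q)^det(M).
det(M) mod 181 = 13; its inverse in (Z/181)^* is 14 (check: 13*14 mod 181 = 1).
Double-and-add over 10110101: 8-1 doublings, 5-1 additions; each step l_{T,T}/v_{2T} or l_{T,P'}/v at Q'+S for random S.
f_P(D_Q)/f_Q(D_P) = 71161216789112 + 83885148820385*t.
Hence e(P,Q) = 135434702355365 + 78442944967856*t in F_{139833849697309^2}^*.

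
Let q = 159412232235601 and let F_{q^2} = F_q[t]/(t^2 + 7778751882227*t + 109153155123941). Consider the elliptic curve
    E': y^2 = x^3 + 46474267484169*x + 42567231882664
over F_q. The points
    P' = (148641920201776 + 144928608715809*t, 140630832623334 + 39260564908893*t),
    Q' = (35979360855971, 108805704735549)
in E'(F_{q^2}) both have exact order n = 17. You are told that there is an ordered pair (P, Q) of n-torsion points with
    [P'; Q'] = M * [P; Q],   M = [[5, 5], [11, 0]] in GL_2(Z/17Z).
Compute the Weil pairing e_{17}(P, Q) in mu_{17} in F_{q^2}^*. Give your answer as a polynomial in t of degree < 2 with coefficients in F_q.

49771982072953 + 8689902696922*t

Since e_{17}(P,P)=e_{17}(Q,Q)=1 and e_{17}(Q,P)=e_{17}(P,Q)^{-1}, expanding e_{17}(5*P + 5*Q,11*P) leaves e(P,Q)^det(M).
det(M) mod 17 = 13; its inverse in (Z/17)^* is 4 (check: 13*4 mod 17 = 1).
Build f_{17,P'} and f_{17,Q'} via the 5-bit ladder of 17=10001_2; evaluate at shifted divisors; quotient in F_{159412232235601^2}.
So e_{17}(P',Q') = 121212219068308 + 30086496377320*t.
Raise to 4: e(P,Q) = 49771982072953 + 8689902696922*t in mu_{17}.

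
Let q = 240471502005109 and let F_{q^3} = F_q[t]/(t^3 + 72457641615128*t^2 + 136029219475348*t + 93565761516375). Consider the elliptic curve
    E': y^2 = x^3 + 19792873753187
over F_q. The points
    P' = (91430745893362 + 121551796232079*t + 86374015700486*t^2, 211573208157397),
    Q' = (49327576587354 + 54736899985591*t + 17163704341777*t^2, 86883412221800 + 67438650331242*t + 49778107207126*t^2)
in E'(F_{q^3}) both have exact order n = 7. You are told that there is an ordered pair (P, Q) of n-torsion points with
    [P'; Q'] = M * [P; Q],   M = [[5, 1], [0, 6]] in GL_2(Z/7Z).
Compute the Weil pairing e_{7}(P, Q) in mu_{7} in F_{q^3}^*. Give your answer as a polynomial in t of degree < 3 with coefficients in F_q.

The 7-Weil pairing on E[7] over F_{240471502005109} is alternating-bilinear: e_{7}(P',Q') = e_{7}(P,Q)^det(M).
5*6 - 1*0 = 30; reduced mod 7: det = 2, inverse 4.
Build f_{7,P'} and f_{7,Q'} via the 3-bit ladder of 7=111_2; evaluate at shifted divisors; quotient in F_{240471502005109^3}.
Miller gives e_{7}(P',Q') = 61532477542877 + 100998946180837*t + 63695997489670*t^2 in F_{240471502005109^3}.
Finally e_{7}(P,Q) = 197828339491891 + 177446603669172*t + 103764291942246*t^2.

197828339491891 + 177446603669172*t + 103764291942246*t^2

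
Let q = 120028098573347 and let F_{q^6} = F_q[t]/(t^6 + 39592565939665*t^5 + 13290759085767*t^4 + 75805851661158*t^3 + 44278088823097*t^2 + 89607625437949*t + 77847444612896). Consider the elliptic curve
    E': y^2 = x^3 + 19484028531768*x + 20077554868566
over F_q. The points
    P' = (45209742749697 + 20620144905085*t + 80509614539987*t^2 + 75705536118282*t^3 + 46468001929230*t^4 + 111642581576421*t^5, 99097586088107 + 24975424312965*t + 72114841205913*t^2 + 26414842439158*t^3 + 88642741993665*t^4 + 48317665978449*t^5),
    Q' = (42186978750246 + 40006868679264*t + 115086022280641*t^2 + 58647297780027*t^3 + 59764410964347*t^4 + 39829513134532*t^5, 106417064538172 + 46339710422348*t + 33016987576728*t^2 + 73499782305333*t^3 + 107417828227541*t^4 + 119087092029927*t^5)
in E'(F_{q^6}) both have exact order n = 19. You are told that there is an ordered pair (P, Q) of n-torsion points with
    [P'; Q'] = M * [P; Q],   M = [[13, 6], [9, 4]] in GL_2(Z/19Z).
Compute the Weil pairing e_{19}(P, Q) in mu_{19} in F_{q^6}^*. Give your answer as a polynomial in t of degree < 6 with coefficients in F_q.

Since e_{19}(P,P)=e_{19}(Q,Q)=1 and e_{19}(Q,P)=e_{19}(P,Q)^{-1}, expanding e_{19}(13*P + 6*Q,9*P + 4*Q) leaves e(P,Q)^det(M).
Inverting 17 mod 19: 9. Thus e_{19}(P,Q) = e(P',Q')^{9}.
Double-and-add over 10011: 5-1 doublings, 3-1 additions; each step l_{T,T}/v_{2T} or l_{T,P'}/v at Q'+S for random S.
Result: e(P',Q') = 43887540172555 + 5957945089295*t + 84876189160295*t^2 + 95091372454191*t^3 + 94773256365179*t^4 + 85432883012689*t^5.
Raise to 9: e(P,Q) = 24320923179267 + 114982946098403*t + 95987753378516*t^2 + 88595484333027*t^3 + 119368609363972*t^4 + 84837420355669*t^5 in mu_{19}.

24320923179267 + 114982946098403*t + 95987753378516*t^2 + 88595484333027*t^3 + 119368609363972*t^4 + 84837420355669*t^5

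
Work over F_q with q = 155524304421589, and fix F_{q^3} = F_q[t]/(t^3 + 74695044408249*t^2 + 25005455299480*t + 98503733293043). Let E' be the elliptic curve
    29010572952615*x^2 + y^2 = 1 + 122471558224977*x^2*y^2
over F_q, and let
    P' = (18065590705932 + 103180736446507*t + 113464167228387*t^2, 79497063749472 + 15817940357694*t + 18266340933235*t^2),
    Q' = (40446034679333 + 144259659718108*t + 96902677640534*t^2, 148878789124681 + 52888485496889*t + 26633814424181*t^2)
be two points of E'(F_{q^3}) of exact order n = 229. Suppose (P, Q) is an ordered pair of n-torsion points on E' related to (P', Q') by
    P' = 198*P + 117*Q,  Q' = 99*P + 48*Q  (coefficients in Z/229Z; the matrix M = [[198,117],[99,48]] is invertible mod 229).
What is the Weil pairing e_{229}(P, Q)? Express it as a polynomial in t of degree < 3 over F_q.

The 229-Weil pairing on E[229] over F_{155524304421589} is alternating-bilinear: e_{229}(P',Q') = e_{229}(P,Q)^det(M).
Hence e(P,Q) = e(P',Q')^{89} where 89 = 211^{-1} mod 229.
Edwards a_E,d_E -> Montgomery A=37813924251705,B=61822051161015 -> Weierstrass 0,85982811662751 via alpha=25247021862932,beta=54396905892704.
Build f_{229,P'} and f_{229,Q'} via the 8-bit ladder of 229=11100101_2; evaluate at shifted divisors; quotient in F_{155524304421589^3}.
Miller gives e_{229}(P',Q') = 13303122409478 + 37055490663207*t + 58086918210958*t^2 in F_{155524304421589^3}.
e_{229}(P,Q) = (13303122409478 + 37055490663207*t + 58086918210958*t^2)^{89} = 105622744583147 + 95650624989879*t + 15819804607036*t^2.

105622744583147 + 95650624989879*t + 15819804607036*t^2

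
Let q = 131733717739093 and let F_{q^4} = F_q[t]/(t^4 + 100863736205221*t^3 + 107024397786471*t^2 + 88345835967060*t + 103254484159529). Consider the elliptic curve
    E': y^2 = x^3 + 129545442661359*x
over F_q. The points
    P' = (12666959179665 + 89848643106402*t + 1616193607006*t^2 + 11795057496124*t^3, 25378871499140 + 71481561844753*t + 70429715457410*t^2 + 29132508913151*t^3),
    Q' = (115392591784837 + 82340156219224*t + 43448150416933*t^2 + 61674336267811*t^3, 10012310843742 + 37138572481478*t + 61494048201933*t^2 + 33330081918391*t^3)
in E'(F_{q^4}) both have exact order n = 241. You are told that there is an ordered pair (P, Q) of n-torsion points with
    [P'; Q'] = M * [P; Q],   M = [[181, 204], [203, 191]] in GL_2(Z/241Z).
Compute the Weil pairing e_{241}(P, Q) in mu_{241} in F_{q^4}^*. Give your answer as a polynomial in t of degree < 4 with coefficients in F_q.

92376580514290 + 77189299057396*t + 118610959954079*t^2 + 86056172212894*t^3

The 241-Weil pairing on E[241] over F_{131733717739093} is alternating-bilinear: e_{241}(P',Q') = e_{241}(P,Q)^det(M).
det(M) mod 241 = 148; its inverse in (Z/241)^* is 57 (check: 148*57 mod 241 = 1).
Miller loop for e_{241} over F_{131733717739093^4}: bits of 241 = 11110001; 7 double steps + 4 add steps, l/v at each.
f_P(D_Q)/f_Q(D_P) = 61802118088552 + 80633132620628*t + 128409783800126*t^2 + 95889637650983*t^3.
e_{241}(P,Q) = (61802118088552 + 80633132620628*t + 128409783800126*t^2 + 95889637650983*t^3)^{57} = 92376580514290 + 77189299057396*t + 118610959954079*t^2 + 86056172212894*t^3.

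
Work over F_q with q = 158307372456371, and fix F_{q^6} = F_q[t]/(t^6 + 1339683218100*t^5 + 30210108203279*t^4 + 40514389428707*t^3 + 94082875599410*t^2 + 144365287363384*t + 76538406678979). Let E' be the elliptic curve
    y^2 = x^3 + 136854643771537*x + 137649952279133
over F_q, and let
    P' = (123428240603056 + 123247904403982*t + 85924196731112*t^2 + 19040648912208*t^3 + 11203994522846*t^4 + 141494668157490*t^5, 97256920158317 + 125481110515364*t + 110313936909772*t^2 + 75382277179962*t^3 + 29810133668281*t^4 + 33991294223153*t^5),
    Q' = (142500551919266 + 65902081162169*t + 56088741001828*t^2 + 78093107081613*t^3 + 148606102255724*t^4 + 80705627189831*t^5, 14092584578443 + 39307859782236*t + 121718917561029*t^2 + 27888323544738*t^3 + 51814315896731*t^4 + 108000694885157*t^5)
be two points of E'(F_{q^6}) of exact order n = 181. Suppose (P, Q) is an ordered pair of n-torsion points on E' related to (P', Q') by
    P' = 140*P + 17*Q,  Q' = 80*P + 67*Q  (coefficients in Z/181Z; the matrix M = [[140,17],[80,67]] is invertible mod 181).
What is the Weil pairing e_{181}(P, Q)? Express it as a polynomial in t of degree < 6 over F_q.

The 181-Weil pairing on E[181] over F_{158307372456371} is alternating-bilinear: e_{181}(P',Q') = e_{181}(P,Q)^det(M).
140*67 - 17*80 = 8020; reduced mod 181: det = 56, inverse 139.
Double-and-add over 10110101: 8-1 doublings, 5-1 additions; each step l_{T,T}/v_{2T} or l_{T,P'}/v at Q'+S for random S.
So e_{181}(P',Q') = 47158376931076 + 17661824267247*t + 23270310635633*t^2 + 26232746219902*t^3 + 126693800437708*t^4 + 93747563237021*t^5.
Raise to 139: e(P,Q) = 44876023364118 + 27684516947591*t + 67507190129178*t^2 + 99392177998451*t^3 + 77062061545868*t^4 + 150254855590902*t^5 in mu_{181}.

44876023364118 + 27684516947591*t + 67507190129178*t^2 + 99392177998451*t^3 + 77062061545868*t^4 + 150254855590902*t^5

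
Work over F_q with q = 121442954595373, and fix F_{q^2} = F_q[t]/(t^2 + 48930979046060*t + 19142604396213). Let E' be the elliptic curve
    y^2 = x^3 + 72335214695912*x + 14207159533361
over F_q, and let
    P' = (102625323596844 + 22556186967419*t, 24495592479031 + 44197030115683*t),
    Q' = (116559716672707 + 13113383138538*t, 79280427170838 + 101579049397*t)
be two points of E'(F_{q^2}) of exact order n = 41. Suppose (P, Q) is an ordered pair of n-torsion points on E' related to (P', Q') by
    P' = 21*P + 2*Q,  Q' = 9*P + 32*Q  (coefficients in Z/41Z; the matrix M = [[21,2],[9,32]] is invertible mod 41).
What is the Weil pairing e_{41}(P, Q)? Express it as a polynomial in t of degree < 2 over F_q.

103610956664988 + 34286419733778*t

Under M = [[21,2],[9,32]] in GL_2(Z/41), e_{41}(P',Q') = e_{41}(P,Q)^(21*32-2*9 mod 41).
So e_{41}(P,Q) = e_{41}(P',Q')^{20}, since 39*20 = 1 mod 41.
Double-and-add over 101001: 6-1 doublings, 3-1 additions; each step l_{T,T}/v_{2T} or l_{T,P'}/v at Q'+S for random S.
Result: e(P',Q') = 23286464099637 + 90966956723265*t.
Finally e_{41}(P,Q) = 103610956664988 + 34286419733778*t.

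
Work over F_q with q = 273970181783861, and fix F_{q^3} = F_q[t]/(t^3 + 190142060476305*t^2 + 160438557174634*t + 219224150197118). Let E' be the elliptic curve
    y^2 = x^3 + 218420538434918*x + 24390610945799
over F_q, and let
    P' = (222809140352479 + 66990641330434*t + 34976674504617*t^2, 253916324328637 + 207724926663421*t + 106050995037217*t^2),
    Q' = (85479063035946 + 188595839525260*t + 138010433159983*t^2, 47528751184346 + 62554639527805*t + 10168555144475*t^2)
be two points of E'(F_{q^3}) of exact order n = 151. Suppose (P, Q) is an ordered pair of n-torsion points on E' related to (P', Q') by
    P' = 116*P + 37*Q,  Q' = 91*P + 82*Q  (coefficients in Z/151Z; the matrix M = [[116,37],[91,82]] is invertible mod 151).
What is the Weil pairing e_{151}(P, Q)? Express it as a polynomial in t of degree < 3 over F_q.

177277490451519 + 6032950494010*t + 244594910051058*t^2

Alternating bilinearity on E[151] (values in mu_{151} in F_{273970181783861^3}) gives e(P',Q') = e(P,Q)^det(M).
det M = 116*82 - 37*91 = 6145 = 105 (mod 151); 105^{-1} = 128 (mod 151).
8-bit Miller (10010111) on E'/F_{273970181783861} with a'=218420538434918, b'=24390610945799: accumulate tangent/chord ratios at Q'+S and P'+S'.
Miller gives e_{151}(P',Q') = 194806906041720 + 100821003057284*t + 190571108087204*t^2 in F_{273970181783861^3}.
Raise to 128: e(P,Q) = 177277490451519 + 6032950494010*t + 244594910051058*t^2 in mu_{151}.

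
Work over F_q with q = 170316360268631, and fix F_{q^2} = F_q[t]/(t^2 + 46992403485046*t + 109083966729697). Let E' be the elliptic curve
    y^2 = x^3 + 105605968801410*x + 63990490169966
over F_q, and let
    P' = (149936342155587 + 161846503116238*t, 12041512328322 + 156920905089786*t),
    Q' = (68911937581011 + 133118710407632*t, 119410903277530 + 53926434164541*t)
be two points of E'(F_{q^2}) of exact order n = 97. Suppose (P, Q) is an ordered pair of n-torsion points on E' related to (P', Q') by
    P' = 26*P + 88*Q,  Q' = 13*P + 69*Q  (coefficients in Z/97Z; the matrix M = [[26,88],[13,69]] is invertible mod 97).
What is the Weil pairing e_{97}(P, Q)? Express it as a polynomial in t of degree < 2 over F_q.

e_{97}(aP+bQ,cP+dQ) = e_{97}(P,Q)^(ad-bc); with (a,b,c,d)=(26,88,13,69) this gives the det-97 law.
det M = 26*69 - 88*13 = 650 = 68 (mod 97); 68^{-1} = 10 (mod 97).
Miller loop for e_{97} over F_{170316360268631^2}: bits of 97 = 1100001; 6 double steps + 2 add steps, l/v at each.
Miller gives e_{97}(P',Q') = 73530217985171 + 39754343595479*t in F_{170316360268631^2}.
Finally e_{97}(P,Q) = 81791867846532 + 16624613883801*t.

81791867846532 + 16624613883801*t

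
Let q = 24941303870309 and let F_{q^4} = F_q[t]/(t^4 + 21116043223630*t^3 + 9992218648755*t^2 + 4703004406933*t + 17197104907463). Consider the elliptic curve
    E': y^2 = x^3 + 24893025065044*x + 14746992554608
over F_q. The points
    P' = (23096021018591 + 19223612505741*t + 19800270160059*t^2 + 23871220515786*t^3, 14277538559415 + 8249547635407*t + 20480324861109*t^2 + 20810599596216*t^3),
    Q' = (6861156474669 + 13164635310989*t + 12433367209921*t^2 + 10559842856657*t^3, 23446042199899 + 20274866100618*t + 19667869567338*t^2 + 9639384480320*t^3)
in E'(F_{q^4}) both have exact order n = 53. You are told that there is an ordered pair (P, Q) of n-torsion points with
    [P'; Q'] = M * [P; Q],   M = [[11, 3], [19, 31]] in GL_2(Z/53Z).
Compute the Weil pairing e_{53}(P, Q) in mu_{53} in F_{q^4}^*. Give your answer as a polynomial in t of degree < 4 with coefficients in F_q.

Under M = [[11,3],[19,31]] in GL_2(Z/53), e_{53}(P',Q') = e_{53}(P,Q)^(11*31-3*19 mod 53).
det(M) mod 53 = 19; its inverse in (Z/53)^* is 14 (check: 19*14 mod 53 = 1).
Miller loop for e_{53} over F_{24941303870309^4}: bits of 53 = 110101; 5 double steps + 3 add steps, l/v at each.
So e_{53}(P',Q') = 5103189209566 + 14767089311590*t + 11525376768974*t^2 + 16930416696882*t^3.
Raise to 14: e(P,Q) = 14428963926002 + 20062220181729*t + 4331383435919*t^2 + 8591473082781*t^3 in mu_{53}.

14428963926002 + 20062220181729*t + 4331383435919*t^2 + 8591473082781*t^3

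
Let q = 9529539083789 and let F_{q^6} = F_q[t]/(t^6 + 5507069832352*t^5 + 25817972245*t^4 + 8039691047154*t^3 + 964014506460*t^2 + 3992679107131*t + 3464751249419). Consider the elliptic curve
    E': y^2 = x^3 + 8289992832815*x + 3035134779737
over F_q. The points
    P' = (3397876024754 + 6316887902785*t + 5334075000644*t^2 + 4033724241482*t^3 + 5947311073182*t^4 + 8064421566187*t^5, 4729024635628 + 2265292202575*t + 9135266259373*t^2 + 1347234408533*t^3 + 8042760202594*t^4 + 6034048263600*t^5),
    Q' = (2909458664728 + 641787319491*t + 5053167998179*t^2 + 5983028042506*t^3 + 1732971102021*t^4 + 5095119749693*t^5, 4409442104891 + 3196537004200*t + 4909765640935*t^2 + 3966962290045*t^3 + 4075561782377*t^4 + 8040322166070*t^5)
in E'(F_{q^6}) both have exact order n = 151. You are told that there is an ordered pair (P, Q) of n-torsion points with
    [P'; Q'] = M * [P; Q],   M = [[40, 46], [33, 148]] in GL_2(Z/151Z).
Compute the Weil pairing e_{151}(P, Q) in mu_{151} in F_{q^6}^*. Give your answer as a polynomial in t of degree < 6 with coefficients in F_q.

3633665302967 + 5336113569644*t + 9331285729405*t^2 + 8848122364231*t^3 + 2012056549643*t^4 + 9303719375587*t^5

Alternating bilinearity on E[151] (values in mu_{151} in F_{9529539083789^6}) gives e(P',Q') = e(P,Q)^det(M).
det M = 40*148 - 46*33 = 4402 = 23 (mod 151); 23^{-1} = 46 (mod 151).
Build f_{151,P'} and f_{151,Q'} via the 8-bit ladder of 151=10010111_2; evaluate at shifted divisors; quotient in F_{9529539083789^6}.
The quotient is 7760279060700 + 4259906782860*t + 7621441246186*t^2 + 5593812984715*t^3 + 3586034121060*t^4 + 8348751809449*t^5.
Finally e_{151}(P,Q) = 3633665302967 + 5336113569644*t + 9331285729405*t^2 + 8848122364231*t^3 + 2012056549643*t^4 + 9303719375587*t^5.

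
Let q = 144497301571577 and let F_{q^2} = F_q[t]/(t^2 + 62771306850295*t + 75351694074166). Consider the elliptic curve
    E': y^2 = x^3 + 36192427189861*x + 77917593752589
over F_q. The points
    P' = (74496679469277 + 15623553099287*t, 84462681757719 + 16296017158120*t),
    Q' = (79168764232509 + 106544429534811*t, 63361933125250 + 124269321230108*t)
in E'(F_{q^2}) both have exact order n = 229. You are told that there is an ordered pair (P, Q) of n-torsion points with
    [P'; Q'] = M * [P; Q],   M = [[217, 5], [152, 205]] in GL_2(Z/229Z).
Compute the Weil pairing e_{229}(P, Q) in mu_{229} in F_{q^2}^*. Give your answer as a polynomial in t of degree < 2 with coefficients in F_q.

33629933766127 + 126560216492665*t

Since e_{229}(P,P)=e_{229}(Q,Q)=1 and e_{229}(Q,P)=e_{229}(P,Q)^{-1}, expanding e_{229}(217*P + 5*Q,152*P + 205*Q) leaves e(P,Q)^det(M).
Inverting 215 mod 229: 49. Thus e_{229}(P,Q) = e(P',Q')^{49}.
8-bit Miller (11100101) on E'/F_{144497301571577} with a'=36192427189861, b'=77917593752589: accumulate tangent/chord ratios at Q'+S and P'+S'.
Miller gives e_{229}(P',Q') = 94831162646892 + 74266712136088*t in F_{144497301571577^2}.
(94831162646892 + 74266712136088*t)^{49} mod (144497301571577,f) = 33629933766127 + 126560216492665*t.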